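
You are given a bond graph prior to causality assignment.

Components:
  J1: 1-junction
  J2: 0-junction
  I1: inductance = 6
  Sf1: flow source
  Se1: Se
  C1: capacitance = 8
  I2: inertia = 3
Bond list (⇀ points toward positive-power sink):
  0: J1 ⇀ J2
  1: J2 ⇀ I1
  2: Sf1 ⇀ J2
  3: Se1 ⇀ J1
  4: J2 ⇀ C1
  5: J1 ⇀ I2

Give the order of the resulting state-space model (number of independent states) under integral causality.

b2 stroke→Sf1  (Sf1 (Sf) sets flow on bond)
b3 stroke→J1  (Se1 fixes effort; stroke away)
b1 stroke→I1  (I1: I, integral causality)
b4 stroke→J2  (C1 integral (e out))
b0 stroke→J1  (J2: bond 4 brought effort, rest push out)
b5 stroke→I2  (J1 needs exactly one f-in)

3  (C1, I1, I2 all integral)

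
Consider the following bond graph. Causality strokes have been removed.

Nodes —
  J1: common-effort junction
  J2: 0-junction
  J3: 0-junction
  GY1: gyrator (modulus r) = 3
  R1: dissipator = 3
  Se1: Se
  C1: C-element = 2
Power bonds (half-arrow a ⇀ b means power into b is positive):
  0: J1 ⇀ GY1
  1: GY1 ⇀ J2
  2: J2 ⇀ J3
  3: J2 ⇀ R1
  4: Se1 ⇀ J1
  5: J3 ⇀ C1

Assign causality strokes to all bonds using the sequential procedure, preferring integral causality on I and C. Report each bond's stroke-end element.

bond 0 |GY1
bond 1 |GY1
bond 2 |J2
bond 3 |R1
bond 4 |J1
bond 5 |J3

bond 4 stroke at J1  (Se1: effort source, stroke at far end)
bond 0 stroke at GY1  (common-e at J1 fixed by 4)
bond 1 stroke at GY1  (through GY1, causality inverts; strokes same side of GY1)
bond 5 stroke at J3  (C1 integral (e out))
bond 2 stroke at J2  (0-jn J3 has e-setter on 5)
bond 3 stroke at R1  (J2: bond 2 brought effort, rest push out)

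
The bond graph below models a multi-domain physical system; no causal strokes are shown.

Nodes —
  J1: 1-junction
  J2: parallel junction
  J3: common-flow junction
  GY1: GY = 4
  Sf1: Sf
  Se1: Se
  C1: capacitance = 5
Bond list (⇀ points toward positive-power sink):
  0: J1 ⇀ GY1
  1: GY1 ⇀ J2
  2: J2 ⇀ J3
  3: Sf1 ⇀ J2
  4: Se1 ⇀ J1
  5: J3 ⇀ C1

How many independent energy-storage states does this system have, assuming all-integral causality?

β3 stroke at Sf1  (Sf1: flow source, stroke at near end)
β4 stroke at J1  (Se1 fixes effort; stroke away)
β0 stroke at GY1  (J1 needs exactly one f-in)
β1 stroke at GY1  (GY1: gyrator matches bond 0)
β2 stroke at J2  (J2: last free bond brings effort in)
β5 stroke at J3  (1-jn J3 has f-setter on 2)

1  (C1 all integral)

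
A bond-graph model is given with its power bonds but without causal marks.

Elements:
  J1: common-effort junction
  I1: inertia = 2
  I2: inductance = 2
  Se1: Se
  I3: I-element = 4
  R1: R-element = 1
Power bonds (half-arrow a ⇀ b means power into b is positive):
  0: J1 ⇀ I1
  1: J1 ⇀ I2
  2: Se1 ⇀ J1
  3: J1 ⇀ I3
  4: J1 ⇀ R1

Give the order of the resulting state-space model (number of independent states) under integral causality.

#2 stroke→J1  (source Se1 imposes e)
#0 stroke→I1  (J1 effort already set via bond 2)
#1 stroke→I2  (J1: bond 2 brought effort, rest push out)
#3 stroke→I3  (0-jn J1 has e-setter on 2)
#4 stroke→R1  (J1: bond 2 brought effort, rest push out)

3  (I1, I2, I3 all integral)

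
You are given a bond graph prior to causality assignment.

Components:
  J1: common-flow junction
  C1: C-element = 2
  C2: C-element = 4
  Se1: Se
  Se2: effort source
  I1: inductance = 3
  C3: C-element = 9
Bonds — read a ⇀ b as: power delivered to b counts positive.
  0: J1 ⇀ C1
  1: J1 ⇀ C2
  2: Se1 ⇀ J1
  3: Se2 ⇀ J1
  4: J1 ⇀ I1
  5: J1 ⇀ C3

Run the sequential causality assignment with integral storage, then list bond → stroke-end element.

b2 |J1  (Se1 (Se) sets effort on bond)
b3 |J1  (source Se2 imposes e)
b0 |J1  (C1 outputs effort q/C1)
b1 |J1  (C2 outputs effort q/C2)
b4 |I1  (I1 outputs flow p/I1)
b5 |J1  (common-f at J1 fixed by 4)

#0 stroke at J1
#1 stroke at J1
#2 stroke at J1
#3 stroke at J1
#4 stroke at I1
#5 stroke at J1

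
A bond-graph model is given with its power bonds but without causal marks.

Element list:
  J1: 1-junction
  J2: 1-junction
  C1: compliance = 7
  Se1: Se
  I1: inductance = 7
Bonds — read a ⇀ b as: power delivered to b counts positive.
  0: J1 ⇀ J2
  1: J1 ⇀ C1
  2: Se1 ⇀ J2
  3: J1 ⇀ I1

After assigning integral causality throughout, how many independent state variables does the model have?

2  (C1, I1 all integral)

β2 stroke at J2  (Se1 fixes effort; stroke away)
β0 stroke at J1  (J2: last free bond brings flow in)
β1 stroke at J1  (C1 outputs effort q/C1)
β3 stroke at I1  (J1: last free bond brings flow in)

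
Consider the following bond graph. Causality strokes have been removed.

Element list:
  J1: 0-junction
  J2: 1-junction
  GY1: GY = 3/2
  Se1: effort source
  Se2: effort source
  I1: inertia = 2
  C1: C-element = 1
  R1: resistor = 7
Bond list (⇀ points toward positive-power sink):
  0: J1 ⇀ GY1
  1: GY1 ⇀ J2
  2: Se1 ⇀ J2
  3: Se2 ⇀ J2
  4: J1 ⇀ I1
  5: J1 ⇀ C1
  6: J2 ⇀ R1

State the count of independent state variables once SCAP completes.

β2 →J2  (Se1: effort source, stroke at far end)
β3 →J2  (source Se2 imposes e)
β4 →I1  (I1 integral (f out))
β5 →J1  (C1 integral (e out))
β0 →GY1  (J1: bond 5 brought effort, rest push out)
β1 →GY1  (GY1 both-in/both-out from 0)
β6 →J2  (J2 flow already set via bond 1)

2  (C1, I1 all integral)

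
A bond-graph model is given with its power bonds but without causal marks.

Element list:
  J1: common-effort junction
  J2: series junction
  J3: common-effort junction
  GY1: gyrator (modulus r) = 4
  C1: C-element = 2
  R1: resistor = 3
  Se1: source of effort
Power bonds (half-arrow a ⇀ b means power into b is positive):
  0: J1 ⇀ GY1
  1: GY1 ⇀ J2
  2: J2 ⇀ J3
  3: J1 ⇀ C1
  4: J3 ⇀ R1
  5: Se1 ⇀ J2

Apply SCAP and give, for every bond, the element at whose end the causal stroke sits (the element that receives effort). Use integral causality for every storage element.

β5 →J2  (Se1: effort source, stroke at far end)
β3 →J1  (C1 integral (e out))
β0 →GY1  (J1: bond 3 brought effort, rest push out)
β1 →GY1  (GY1 both-in/both-out from 0)
β2 →J2  (common-f at J2 fixed by 1)
β4 →J3  (only one effort-in slot at J3)

β0 →GY1
β1 →GY1
β2 →J2
β3 →J1
β4 →J3
β5 →J2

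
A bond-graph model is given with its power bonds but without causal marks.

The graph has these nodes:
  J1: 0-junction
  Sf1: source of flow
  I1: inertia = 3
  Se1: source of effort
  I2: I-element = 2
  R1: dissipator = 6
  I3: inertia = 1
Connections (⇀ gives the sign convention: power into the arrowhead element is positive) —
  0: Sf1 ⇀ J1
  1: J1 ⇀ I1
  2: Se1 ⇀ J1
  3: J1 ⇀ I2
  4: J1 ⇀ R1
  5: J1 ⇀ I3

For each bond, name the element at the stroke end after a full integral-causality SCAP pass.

#0 →Sf1  (Sf1 (Sf) sets flow on bond)
#2 →J1  (Se1: effort source, stroke at far end)
#1 →I1  (0-jn J1 has e-setter on 2)
#3 →I2  (J1: bond 2 brought effort, rest push out)
#4 →R1  (0-jn J1 has e-setter on 2)
#5 →I3  (J1: bond 2 brought effort, rest push out)

bond 0 |Sf1
bond 1 |I1
bond 2 |J1
bond 3 |I2
bond 4 |R1
bond 5 |I3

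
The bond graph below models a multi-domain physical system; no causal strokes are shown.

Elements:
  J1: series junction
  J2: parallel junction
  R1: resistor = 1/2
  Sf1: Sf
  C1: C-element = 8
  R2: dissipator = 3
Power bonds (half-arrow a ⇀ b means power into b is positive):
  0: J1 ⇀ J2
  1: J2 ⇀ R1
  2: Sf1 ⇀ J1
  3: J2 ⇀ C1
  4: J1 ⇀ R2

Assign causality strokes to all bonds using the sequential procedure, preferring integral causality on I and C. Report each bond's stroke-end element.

β0 stroke at J1
β1 stroke at R1
β2 stroke at Sf1
β3 stroke at J2
β4 stroke at J1

#2 |Sf1  (source Sf1 imposes f)
#0 |J1  (1-jn J1 has f-setter on 2)
#4 |J1  (J1: bond 2 brought flow, rest push out)
#3 |J2  (C1 outputs effort q/C1)
#1 |R1  (J2: bond 3 brought effort, rest push out)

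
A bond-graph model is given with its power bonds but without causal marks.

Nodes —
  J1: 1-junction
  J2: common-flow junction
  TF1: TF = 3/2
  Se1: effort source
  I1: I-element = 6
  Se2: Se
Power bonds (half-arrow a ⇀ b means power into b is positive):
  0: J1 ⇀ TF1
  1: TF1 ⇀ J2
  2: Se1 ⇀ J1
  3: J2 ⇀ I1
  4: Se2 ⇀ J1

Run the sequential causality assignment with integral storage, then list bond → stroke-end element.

b0 stroke at TF1
b1 stroke at J2
b2 stroke at J1
b3 stroke at I1
b4 stroke at J1

b2 →J1  (Se1: effort source, stroke at far end)
b4 →J1  (source Se2 imposes e)
b0 →TF1  (J1: last free bond brings flow in)
b1 →J2  (through TF1, causality passes straight; one stroke at TF1)
b3 →I1  (J2: last free bond brings flow in)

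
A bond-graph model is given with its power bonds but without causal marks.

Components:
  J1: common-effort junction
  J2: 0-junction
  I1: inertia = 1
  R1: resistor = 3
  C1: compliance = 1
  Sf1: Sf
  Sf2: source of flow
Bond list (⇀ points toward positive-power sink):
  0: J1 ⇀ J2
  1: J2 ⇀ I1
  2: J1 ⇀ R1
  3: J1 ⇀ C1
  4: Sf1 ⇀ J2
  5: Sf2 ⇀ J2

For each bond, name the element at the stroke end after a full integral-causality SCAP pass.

bond 4 |Sf1  (Sf1 (Sf) sets flow on bond)
bond 5 |Sf2  (Sf2: flow source, stroke at near end)
bond 1 |I1  (I1: I, integral causality)
bond 0 |J2  (J2 needs exactly one e-in)
bond 3 |J1  (C1 integral (e out))
bond 2 |R1  (common-e at J1 fixed by 3)

β0 stroke→J2
β1 stroke→I1
β2 stroke→R1
β3 stroke→J1
β4 stroke→Sf1
β5 stroke→Sf2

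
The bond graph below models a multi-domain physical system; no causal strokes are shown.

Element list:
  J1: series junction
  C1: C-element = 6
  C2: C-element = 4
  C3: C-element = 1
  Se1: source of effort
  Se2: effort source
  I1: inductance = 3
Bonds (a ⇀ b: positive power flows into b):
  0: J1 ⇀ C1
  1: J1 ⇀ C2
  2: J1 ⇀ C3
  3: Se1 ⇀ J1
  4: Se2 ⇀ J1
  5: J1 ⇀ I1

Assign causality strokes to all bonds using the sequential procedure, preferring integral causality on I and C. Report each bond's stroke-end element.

bond 3 stroke→J1  (Se1 fixes effort; stroke away)
bond 4 stroke→J1  (Se2 fixes effort; stroke away)
bond 0 stroke→J1  (C1 outputs effort q/C1)
bond 1 stroke→J1  (C2 outputs effort q/C2)
bond 2 stroke→J1  (prefer integral on C3)
bond 5 stroke→I1  (closing 1-jn rule on J1)

β0 stroke at J1
β1 stroke at J1
β2 stroke at J1
β3 stroke at J1
β4 stroke at J1
β5 stroke at I1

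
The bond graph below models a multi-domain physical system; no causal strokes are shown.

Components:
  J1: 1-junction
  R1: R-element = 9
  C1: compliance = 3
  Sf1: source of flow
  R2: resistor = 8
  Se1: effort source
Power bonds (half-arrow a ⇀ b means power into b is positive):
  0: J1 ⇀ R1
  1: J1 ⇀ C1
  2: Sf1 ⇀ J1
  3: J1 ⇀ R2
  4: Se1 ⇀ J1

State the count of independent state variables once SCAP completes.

b2 stroke at Sf1  (source Sf1 imposes f)
b4 stroke at J1  (Se1 fixes effort; stroke away)
b0 stroke at J1  (J1 flow already set via bond 2)
b1 stroke at J1  (J1: bond 2 brought flow, rest push out)
b3 stroke at J1  (J1: bond 2 brought flow, rest push out)

1  (C1 all integral)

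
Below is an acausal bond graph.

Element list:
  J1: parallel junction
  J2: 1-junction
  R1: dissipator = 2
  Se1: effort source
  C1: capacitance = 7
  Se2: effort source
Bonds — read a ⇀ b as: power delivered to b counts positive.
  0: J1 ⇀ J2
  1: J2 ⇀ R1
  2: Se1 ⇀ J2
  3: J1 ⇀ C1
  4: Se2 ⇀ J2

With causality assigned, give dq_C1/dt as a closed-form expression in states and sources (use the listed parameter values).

dq_C1/dt = -E_Se1/2 - E_Se2/2 - q_C1/14

#2 stroke→J2  (Se1 (Se) sets effort on bond)
#4 stroke→J2  (Se2 (Se) sets effort on bond)
#3 stroke→J1  (C1: C, integral causality)
#0 stroke→J2  (0-jn J1 has e-setter on 3)
#1 stroke→R1  (J2 needs exactly one f-in)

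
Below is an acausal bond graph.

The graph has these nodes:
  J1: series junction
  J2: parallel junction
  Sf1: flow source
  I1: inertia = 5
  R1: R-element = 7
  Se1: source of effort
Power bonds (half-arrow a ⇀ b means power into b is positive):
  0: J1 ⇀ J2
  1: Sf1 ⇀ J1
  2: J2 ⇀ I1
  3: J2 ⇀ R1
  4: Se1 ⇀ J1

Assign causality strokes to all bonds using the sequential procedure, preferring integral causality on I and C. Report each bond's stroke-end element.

β1 →Sf1  (Sf1 (Sf) sets flow on bond)
β4 →J1  (source Se1 imposes e)
β0 →J1  (J1: bond 1 brought flow, rest push out)
β2 →I1  (I1: I, integral causality)
β3 →J2  (J2 needs exactly one e-in)

bond 0 stroke at J1
bond 1 stroke at Sf1
bond 2 stroke at I1
bond 3 stroke at J2
bond 4 stroke at J1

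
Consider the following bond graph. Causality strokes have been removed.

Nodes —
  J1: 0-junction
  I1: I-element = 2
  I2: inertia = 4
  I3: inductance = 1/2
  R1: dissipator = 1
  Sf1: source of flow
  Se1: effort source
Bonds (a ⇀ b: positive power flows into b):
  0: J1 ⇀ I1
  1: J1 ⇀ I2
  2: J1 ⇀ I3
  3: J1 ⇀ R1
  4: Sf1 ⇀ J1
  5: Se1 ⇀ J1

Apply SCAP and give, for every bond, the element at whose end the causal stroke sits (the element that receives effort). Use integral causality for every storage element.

b0 stroke at I1
b1 stroke at I2
b2 stroke at I3
b3 stroke at R1
b4 stroke at Sf1
b5 stroke at J1

β4 →Sf1  (Sf1: flow source, stroke at near end)
β5 →J1  (Se1 (Se) sets effort on bond)
β0 →I1  (J1 effort already set via bond 5)
β1 →I2  (J1 effort already set via bond 5)
β2 →I3  (common-e at J1 fixed by 5)
β3 →R1  (J1 effort already set via bond 5)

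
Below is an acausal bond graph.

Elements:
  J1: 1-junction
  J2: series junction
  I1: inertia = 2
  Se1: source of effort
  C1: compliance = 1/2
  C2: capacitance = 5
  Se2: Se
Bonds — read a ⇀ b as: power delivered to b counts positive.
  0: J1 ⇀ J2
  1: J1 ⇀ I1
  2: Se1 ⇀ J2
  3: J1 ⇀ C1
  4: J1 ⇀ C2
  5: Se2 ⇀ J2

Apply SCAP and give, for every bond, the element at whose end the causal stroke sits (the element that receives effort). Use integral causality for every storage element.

β0 stroke at J1
β1 stroke at I1
β2 stroke at J2
β3 stroke at J1
β4 stroke at J1
β5 stroke at J2

b2 stroke→J2  (Se1 (Se) sets effort on bond)
b5 stroke→J2  (Se2 fixes effort; stroke away)
b0 stroke→J1  (J2: last free bond brings flow in)
b1 stroke→I1  (prefer integral on I1)
b3 stroke→J1  (1-jn J1 has f-setter on 1)
b4 stroke→J1  (common-f at J1 fixed by 1)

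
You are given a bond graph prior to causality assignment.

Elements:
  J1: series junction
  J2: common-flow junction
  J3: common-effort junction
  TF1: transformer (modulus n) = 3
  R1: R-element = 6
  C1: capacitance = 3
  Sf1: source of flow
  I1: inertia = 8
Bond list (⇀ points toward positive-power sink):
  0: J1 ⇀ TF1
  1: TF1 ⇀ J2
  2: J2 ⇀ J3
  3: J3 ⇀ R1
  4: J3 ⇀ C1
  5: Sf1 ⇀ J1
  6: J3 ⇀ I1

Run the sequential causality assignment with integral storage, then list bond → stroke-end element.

bond 5 |Sf1  (Sf1 fixes flow; stroke at Sf1)
bond 0 |J1  (J1: bond 5 brought flow, rest push out)
bond 1 |TF1  (TF1: transformer flips bond 0)
bond 2 |J2  (common-f at J2 fixed by 1)
bond 4 |J3  (C1: C, integral causality)
bond 3 |R1  (J3 effort already set via bond 4)
bond 6 |I1  (J3: bond 4 brought effort, rest push out)

b0 stroke→J1
b1 stroke→TF1
b2 stroke→J2
b3 stroke→R1
b4 stroke→J3
b5 stroke→Sf1
b6 stroke→I1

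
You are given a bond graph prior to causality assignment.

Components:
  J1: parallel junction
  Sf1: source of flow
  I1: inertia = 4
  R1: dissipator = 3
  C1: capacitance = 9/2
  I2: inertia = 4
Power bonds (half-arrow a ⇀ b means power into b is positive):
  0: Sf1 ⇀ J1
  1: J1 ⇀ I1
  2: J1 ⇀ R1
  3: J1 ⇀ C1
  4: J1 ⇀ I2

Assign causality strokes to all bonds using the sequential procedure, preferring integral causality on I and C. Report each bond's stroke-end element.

b0 →Sf1  (Sf1 fixes flow; stroke at Sf1)
b1 →I1  (prefer integral on I1)
b3 →J1  (C1 integral (e out))
b2 →R1  (J1: bond 3 brought effort, rest push out)
b4 →I2  (common-e at J1 fixed by 3)

b0 |Sf1
b1 |I1
b2 |R1
b3 |J1
b4 |I2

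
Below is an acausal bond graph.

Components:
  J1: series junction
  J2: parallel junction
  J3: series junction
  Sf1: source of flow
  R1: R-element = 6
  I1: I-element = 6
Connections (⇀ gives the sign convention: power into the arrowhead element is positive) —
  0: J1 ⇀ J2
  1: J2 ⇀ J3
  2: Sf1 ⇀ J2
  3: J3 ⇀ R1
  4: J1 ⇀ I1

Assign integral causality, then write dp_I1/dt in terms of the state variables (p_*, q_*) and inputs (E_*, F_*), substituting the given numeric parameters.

b2 →Sf1  (Sf1 (Sf) sets flow on bond)
b4 →I1  (prefer integral on I1)
b0 →J1  (1-jn J1 has f-setter on 4)
b1 →J2  (J2 needs exactly one e-in)
b3 →J3  (common-f at J3 fixed by 1)

dp_I1/dt = -6*F_Sf1 - p_I1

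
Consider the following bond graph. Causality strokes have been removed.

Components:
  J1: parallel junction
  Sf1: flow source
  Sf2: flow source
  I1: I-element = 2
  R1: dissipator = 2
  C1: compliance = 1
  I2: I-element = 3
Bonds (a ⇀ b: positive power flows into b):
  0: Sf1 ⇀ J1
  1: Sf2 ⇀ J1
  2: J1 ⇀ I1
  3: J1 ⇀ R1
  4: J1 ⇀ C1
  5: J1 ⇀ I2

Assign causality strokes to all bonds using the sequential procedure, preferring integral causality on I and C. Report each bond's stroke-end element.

bond 0 stroke at Sf1
bond 1 stroke at Sf2
bond 2 stroke at I1
bond 3 stroke at R1
bond 4 stroke at J1
bond 5 stroke at I2

bond 0 stroke→Sf1  (source Sf1 imposes f)
bond 1 stroke→Sf2  (source Sf2 imposes f)
bond 2 stroke→I1  (I1: I, integral causality)
bond 4 stroke→J1  (C1 outputs effort q/C1)
bond 3 stroke→R1  (J1: bond 4 brought effort, rest push out)
bond 5 stroke→I2  (J1: bond 4 brought effort, rest push out)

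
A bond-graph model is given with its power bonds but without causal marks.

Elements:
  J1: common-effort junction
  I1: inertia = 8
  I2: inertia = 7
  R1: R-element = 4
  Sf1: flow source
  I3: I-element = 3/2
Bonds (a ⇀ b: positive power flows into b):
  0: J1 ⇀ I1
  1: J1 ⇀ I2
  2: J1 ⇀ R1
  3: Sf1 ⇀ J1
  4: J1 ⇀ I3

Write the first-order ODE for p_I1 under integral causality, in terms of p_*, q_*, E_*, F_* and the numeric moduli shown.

bond 3 stroke→Sf1  (source Sf1 imposes f)
bond 0 stroke→I1  (I1 outputs flow p/I1)
bond 1 stroke→I2  (I2 integral (f out))
bond 4 stroke→I3  (I3: I, integral causality)
bond 2 stroke→J1  (only one effort-in slot at J1)

dp_I1/dt = 4*F_Sf1 - p_I1/2 - 4*p_I2/7 - 8*p_I3/3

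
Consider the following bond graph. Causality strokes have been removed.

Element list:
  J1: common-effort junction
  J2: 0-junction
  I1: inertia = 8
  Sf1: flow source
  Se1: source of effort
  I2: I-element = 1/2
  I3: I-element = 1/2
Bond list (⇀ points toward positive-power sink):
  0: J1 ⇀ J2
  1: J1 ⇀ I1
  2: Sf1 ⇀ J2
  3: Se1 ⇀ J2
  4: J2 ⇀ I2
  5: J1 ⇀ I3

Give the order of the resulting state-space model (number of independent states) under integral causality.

3  (I1, I2, I3 all integral)

β2 stroke→Sf1  (Sf1: flow source, stroke at near end)
β3 stroke→J2  (Se1 (Se) sets effort on bond)
β0 stroke→J1  (0-jn J2 has e-setter on 3)
β4 stroke→I2  (0-jn J2 has e-setter on 3)
β1 stroke→I1  (J1: bond 0 brought effort, rest push out)
β5 stroke→I3  (J1: bond 0 brought effort, rest push out)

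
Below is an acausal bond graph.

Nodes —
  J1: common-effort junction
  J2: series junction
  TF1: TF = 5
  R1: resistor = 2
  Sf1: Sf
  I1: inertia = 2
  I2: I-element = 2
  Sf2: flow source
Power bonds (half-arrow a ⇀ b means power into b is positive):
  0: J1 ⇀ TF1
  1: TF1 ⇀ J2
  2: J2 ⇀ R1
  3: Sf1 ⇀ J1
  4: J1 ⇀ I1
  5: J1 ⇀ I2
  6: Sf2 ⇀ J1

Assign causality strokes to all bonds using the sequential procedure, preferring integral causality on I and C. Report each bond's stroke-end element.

bond 0 |J1
bond 1 |TF1
bond 2 |J2
bond 3 |Sf1
bond 4 |I1
bond 5 |I2
bond 6 |Sf2

b3 →Sf1  (Sf1 (Sf) sets flow on bond)
b6 →Sf2  (Sf2 (Sf) sets flow on bond)
b4 →I1  (prefer integral on I1)
b5 →I2  (I2 integral (f out))
b0 →J1  (J1 needs exactly one e-in)
b1 →TF1  (through TF1, causality passes straight; one stroke at TF1)
b2 →J2  (J2 flow already set via bond 1)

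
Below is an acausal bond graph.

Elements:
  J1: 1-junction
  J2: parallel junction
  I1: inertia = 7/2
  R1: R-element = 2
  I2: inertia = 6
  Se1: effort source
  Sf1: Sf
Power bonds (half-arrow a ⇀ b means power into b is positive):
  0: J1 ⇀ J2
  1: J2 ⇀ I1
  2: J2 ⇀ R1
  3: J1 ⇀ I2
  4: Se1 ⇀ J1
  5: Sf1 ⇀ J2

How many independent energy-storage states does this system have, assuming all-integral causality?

2  (I1, I2 all integral)

#4 →J1  (Se1: effort source, stroke at far end)
#5 →Sf1  (source Sf1 imposes f)
#1 →I1  (I1: I, integral causality)
#3 →I2  (prefer integral on I2)
#0 →J1  (J1: bond 3 brought flow, rest push out)
#2 →J2  (J2 needs exactly one e-in)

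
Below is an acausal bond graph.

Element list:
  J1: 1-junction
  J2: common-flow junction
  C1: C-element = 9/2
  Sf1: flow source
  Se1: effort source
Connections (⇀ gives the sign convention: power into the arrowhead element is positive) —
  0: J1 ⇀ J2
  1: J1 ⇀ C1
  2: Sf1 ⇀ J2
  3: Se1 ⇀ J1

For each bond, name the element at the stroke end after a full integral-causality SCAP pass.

b0 →J2
b1 →J1
b2 →Sf1
b3 →J1

b2 →Sf1  (Sf1 (Sf) sets flow on bond)
b3 →J1  (source Se1 imposes e)
b0 →J2  (J2 flow already set via bond 2)
b1 →J1  (J1 flow already set via bond 0)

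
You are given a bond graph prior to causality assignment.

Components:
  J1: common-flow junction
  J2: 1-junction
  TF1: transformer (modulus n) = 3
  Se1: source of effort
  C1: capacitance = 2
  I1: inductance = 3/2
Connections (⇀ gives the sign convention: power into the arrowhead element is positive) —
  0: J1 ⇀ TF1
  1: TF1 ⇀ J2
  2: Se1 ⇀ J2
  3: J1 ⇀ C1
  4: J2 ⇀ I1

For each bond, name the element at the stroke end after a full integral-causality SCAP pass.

bond 2 stroke at J2  (Se1 (Se) sets effort on bond)
bond 3 stroke at J1  (prefer integral on C1)
bond 0 stroke at TF1  (J1 needs exactly one f-in)
bond 1 stroke at J2  (TF1: transformer flips bond 0)
bond 4 stroke at I1  (J2 needs exactly one f-in)

#0 stroke at TF1
#1 stroke at J2
#2 stroke at J2
#3 stroke at J1
#4 stroke at I1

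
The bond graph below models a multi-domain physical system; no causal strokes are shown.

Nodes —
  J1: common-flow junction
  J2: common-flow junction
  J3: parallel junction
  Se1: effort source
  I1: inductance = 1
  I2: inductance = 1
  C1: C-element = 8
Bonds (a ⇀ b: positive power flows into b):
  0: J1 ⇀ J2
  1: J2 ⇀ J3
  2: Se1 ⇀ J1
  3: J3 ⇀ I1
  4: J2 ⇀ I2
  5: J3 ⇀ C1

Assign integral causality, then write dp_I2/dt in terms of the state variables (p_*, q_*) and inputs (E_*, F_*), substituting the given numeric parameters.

dp_I2/dt = E_Se1 - q_C1/8

#2 →J1  (Se1 (Se) sets effort on bond)
#0 →J2  (J1: last free bond brings flow in)
#3 →I1  (I1 outputs flow p/I1)
#4 →I2  (I2 integral (f out))
#1 →J2  (J2 flow already set via bond 4)
#5 →J3  (J3 needs exactly one e-in)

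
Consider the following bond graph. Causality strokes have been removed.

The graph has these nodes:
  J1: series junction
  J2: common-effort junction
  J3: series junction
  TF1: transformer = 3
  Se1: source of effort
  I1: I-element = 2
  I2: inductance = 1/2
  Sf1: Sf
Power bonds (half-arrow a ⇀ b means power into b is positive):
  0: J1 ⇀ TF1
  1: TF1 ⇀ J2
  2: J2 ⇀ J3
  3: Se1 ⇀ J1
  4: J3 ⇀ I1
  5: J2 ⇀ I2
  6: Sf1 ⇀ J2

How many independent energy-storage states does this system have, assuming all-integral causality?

β3 stroke→J1  (Se1 (Se) sets effort on bond)
β6 stroke→Sf1  (Sf1 fixes flow; stroke at Sf1)
β0 stroke→TF1  (J1 needs exactly one f-in)
β1 stroke→J2  (TF TF1: opposite of bond 0)
β2 stroke→J3  (common-e at J2 fixed by 1)
β5 stroke→I2  (J2: bond 1 brought effort, rest push out)
β4 stroke→I1  (J3: last free bond brings flow in)

2  (I1, I2 all integral)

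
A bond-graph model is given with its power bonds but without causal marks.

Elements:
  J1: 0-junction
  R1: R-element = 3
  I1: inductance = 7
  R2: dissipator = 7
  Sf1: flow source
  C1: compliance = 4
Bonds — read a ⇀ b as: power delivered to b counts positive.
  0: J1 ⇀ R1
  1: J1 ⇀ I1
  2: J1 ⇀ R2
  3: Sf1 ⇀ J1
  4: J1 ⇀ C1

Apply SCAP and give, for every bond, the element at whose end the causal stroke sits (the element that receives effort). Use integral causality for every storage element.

bond 3 →Sf1  (Sf1: flow source, stroke at near end)
bond 1 →I1  (I1 outputs flow p/I1)
bond 4 →J1  (prefer integral on C1)
bond 0 →R1  (0-jn J1 has e-setter on 4)
bond 2 →R2  (common-e at J1 fixed by 4)

bond 0 →R1
bond 1 →I1
bond 2 →R2
bond 3 →Sf1
bond 4 →J1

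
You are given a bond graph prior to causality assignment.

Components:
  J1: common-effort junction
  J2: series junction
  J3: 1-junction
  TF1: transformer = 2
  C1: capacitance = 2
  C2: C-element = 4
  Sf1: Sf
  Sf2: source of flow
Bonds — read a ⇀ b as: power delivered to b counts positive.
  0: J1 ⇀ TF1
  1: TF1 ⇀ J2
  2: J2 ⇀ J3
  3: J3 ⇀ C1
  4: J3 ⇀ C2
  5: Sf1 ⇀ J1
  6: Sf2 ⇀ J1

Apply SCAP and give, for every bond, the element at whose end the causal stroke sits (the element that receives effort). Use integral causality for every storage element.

bond 0 |J1
bond 1 |TF1
bond 2 |J2
bond 3 |J3
bond 4 |J3
bond 5 |Sf1
bond 6 |Sf2

bond 5 |Sf1  (source Sf1 imposes f)
bond 6 |Sf2  (Sf2: flow source, stroke at near end)
bond 0 |J1  (J1 needs exactly one e-in)
bond 1 |TF1  (TF1: transformer flips bond 0)
bond 2 |J2  (J2: bond 1 brought flow, rest push out)
bond 3 |J3  (J3: bond 2 brought flow, rest push out)
bond 4 |J3  (common-f at J3 fixed by 2)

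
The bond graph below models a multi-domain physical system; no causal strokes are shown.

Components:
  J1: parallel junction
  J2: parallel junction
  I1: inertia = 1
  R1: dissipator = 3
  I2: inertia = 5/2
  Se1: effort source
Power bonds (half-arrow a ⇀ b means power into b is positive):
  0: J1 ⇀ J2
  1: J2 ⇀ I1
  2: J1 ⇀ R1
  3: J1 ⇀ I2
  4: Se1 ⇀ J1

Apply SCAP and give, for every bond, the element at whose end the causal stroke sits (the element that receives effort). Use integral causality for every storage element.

bond 0 |J2
bond 1 |I1
bond 2 |R1
bond 3 |I2
bond 4 |J1

β4 stroke at J1  (Se1: effort source, stroke at far end)
β0 stroke at J2  (J1: bond 4 brought effort, rest push out)
β2 stroke at R1  (common-e at J1 fixed by 4)
β3 stroke at I2  (0-jn J1 has e-setter on 4)
β1 stroke at I1  (0-jn J2 has e-setter on 0)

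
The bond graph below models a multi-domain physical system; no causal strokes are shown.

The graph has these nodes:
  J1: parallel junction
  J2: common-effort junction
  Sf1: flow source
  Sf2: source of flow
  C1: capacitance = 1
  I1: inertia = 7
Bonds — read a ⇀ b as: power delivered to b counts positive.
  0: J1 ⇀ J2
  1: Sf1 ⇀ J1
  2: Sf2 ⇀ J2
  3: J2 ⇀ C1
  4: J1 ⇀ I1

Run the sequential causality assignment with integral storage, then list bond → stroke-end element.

#1 stroke at Sf1  (source Sf1 imposes f)
#2 stroke at Sf2  (source Sf2 imposes f)
#3 stroke at J2  (prefer integral on C1)
#0 stroke at J1  (0-jn J2 has e-setter on 3)
#4 stroke at I1  (J1: bond 0 brought effort, rest push out)

b0 stroke at J1
b1 stroke at Sf1
b2 stroke at Sf2
b3 stroke at J2
b4 stroke at I1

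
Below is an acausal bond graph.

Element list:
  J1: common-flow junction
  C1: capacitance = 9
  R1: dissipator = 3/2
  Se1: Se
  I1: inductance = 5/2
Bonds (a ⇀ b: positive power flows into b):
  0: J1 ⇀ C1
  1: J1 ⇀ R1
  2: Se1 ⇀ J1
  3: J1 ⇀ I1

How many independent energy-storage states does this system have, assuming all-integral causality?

bond 2 →J1  (Se1: effort source, stroke at far end)
bond 0 →J1  (C1 outputs effort q/C1)
bond 3 →I1  (prefer integral on I1)
bond 1 →J1  (J1: bond 3 brought flow, rest push out)

2  (C1, I1 all integral)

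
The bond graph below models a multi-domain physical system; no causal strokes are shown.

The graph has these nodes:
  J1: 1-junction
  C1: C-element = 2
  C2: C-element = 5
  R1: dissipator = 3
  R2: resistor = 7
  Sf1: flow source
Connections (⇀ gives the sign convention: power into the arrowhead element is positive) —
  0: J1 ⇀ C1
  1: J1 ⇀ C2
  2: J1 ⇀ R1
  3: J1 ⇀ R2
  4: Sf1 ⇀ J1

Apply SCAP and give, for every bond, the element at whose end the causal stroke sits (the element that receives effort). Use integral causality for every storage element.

#4 →Sf1  (Sf1 (Sf) sets flow on bond)
#0 →J1  (1-jn J1 has f-setter on 4)
#1 →J1  (common-f at J1 fixed by 4)
#2 →J1  (J1 flow already set via bond 4)
#3 →J1  (common-f at J1 fixed by 4)

#0 stroke→J1
#1 stroke→J1
#2 stroke→J1
#3 stroke→J1
#4 stroke→Sf1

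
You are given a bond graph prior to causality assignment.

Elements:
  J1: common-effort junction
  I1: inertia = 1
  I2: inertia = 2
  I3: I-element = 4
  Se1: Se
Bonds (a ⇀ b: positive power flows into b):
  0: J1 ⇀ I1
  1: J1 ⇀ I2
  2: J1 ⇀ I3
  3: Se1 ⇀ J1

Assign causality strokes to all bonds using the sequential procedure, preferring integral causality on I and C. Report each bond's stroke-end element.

bond 0 →I1
bond 1 →I2
bond 2 →I3
bond 3 →J1

#3 |J1  (Se1 fixes effort; stroke away)
#0 |I1  (common-e at J1 fixed by 3)
#1 |I2  (common-e at J1 fixed by 3)
#2 |I3  (0-jn J1 has e-setter on 3)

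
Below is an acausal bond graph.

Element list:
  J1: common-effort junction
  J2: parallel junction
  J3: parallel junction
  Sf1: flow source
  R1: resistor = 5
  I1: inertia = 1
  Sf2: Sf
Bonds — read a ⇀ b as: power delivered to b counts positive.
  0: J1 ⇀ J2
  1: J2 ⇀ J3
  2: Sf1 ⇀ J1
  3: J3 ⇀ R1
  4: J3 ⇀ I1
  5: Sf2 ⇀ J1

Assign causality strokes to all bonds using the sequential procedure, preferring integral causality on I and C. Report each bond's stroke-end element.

β2 →Sf1  (source Sf1 imposes f)
β5 →Sf2  (Sf2: flow source, stroke at near end)
β0 →J1  (J1 needs exactly one e-in)
β1 →J2  (J2: last free bond brings effort in)
β4 →I1  (prefer integral on I1)
β3 →J3  (only one effort-in slot at J3)

b0 |J1
b1 |J2
b2 |Sf1
b3 |J3
b4 |I1
b5 |Sf2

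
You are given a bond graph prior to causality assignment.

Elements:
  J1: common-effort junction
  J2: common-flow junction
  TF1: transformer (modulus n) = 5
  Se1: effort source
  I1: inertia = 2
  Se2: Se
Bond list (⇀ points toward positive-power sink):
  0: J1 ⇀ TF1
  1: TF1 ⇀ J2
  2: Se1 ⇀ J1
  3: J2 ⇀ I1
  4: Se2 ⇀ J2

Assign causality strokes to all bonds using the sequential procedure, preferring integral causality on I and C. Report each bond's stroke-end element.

bond 0 stroke→TF1
bond 1 stroke→J2
bond 2 stroke→J1
bond 3 stroke→I1
bond 4 stroke→J2

β2 →J1  (source Se1 imposes e)
β4 →J2  (Se2 (Se) sets effort on bond)
β0 →TF1  (J1: bond 2 brought effort, rest push out)
β1 →J2  (TF TF1: opposite of bond 0)
β3 →I1  (J2: last free bond brings flow in)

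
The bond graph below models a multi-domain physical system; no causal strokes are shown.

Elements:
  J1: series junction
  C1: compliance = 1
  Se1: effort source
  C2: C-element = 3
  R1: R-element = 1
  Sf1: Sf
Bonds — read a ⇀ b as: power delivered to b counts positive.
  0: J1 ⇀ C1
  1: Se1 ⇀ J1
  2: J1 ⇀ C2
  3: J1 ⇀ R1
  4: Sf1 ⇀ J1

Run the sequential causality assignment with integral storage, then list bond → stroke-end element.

#0 stroke→J1
#1 stroke→J1
#2 stroke→J1
#3 stroke→J1
#4 stroke→Sf1

β1 stroke→J1  (Se1 fixes effort; stroke away)
β4 stroke→Sf1  (source Sf1 imposes f)
β0 stroke→J1  (common-f at J1 fixed by 4)
β2 stroke→J1  (J1: bond 4 brought flow, rest push out)
β3 stroke→J1  (1-jn J1 has f-setter on 4)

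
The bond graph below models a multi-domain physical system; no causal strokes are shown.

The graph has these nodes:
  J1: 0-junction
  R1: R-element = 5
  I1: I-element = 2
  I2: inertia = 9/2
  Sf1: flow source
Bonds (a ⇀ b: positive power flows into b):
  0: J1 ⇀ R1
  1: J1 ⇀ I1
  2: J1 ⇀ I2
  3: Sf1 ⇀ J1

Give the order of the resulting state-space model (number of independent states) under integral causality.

2  (I1, I2 all integral)

#3 →Sf1  (Sf1 fixes flow; stroke at Sf1)
#1 →I1  (I1 integral (f out))
#2 →I2  (prefer integral on I2)
#0 →J1  (closing 0-jn rule on J1)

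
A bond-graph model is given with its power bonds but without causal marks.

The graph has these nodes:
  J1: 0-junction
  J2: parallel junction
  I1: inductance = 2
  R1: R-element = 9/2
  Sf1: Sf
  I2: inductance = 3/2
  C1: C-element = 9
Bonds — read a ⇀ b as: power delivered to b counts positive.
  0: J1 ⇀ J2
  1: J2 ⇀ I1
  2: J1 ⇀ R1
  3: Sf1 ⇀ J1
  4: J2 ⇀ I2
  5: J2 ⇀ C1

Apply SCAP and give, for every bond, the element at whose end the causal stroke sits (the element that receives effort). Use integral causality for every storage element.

β3 →Sf1  (source Sf1 imposes f)
β1 →I1  (I1 integral (f out))
β4 →I2  (prefer integral on I2)
β5 →J2  (C1 integral (e out))
β0 →J1  (J2: bond 5 brought effort, rest push out)
β2 →R1  (J1: bond 0 brought effort, rest push out)

bond 0 →J1
bond 1 →I1
bond 2 →R1
bond 3 →Sf1
bond 4 →I2
bond 5 →J2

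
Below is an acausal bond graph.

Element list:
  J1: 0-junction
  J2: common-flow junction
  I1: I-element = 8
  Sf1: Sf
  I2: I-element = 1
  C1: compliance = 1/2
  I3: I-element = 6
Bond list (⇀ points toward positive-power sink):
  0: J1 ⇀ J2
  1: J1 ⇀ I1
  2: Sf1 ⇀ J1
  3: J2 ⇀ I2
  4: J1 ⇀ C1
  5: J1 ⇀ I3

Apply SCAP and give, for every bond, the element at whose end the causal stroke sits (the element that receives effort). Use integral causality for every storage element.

b2 stroke→Sf1  (Sf1: flow source, stroke at near end)
b1 stroke→I1  (I1 integral (f out))
b3 stroke→I2  (I2: I, integral causality)
b0 stroke→J2  (J2 flow already set via bond 3)
b4 stroke→J1  (C1 outputs effort q/C1)
b5 stroke→I3  (0-jn J1 has e-setter on 4)

β0 |J2
β1 |I1
β2 |Sf1
β3 |I2
β4 |J1
β5 |I3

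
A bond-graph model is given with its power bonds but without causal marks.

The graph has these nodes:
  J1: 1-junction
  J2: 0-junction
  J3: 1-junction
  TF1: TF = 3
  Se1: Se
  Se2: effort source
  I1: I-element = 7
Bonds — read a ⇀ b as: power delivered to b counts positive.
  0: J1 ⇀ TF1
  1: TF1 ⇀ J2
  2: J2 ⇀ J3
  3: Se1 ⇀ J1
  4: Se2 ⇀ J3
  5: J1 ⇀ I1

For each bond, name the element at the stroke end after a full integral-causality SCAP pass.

β3 |J1  (Se1 fixes effort; stroke away)
β4 |J3  (Se2 fixes effort; stroke away)
β2 |J2  (J3: last free bond brings flow in)
β1 |TF1  (J2 effort already set via bond 2)
β0 |J1  (TF1: transformer flips bond 1)
β5 |I1  (J1 needs exactly one f-in)

b0 stroke at J1
b1 stroke at TF1
b2 stroke at J2
b3 stroke at J1
b4 stroke at J3
b5 stroke at I1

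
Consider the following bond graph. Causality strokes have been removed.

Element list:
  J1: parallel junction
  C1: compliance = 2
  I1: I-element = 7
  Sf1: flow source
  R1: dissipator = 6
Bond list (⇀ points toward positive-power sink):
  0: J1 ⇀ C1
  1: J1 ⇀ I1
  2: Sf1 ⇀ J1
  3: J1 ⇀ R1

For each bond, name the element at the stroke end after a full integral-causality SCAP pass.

β0 →J1
β1 →I1
β2 →Sf1
β3 →R1

bond 2 stroke at Sf1  (Sf1 (Sf) sets flow on bond)
bond 0 stroke at J1  (prefer integral on C1)
bond 1 stroke at I1  (J1: bond 0 brought effort, rest push out)
bond 3 stroke at R1  (J1 effort already set via bond 0)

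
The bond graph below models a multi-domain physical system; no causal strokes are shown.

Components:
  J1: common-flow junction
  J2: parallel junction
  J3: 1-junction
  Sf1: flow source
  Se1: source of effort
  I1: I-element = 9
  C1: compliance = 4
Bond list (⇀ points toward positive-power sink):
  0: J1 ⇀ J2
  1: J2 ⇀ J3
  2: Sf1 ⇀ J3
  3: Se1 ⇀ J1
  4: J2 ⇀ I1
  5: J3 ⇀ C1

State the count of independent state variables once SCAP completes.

β2 stroke at Sf1  (Sf1: flow source, stroke at near end)
β3 stroke at J1  (Se1 (Se) sets effort on bond)
β0 stroke at J2  (only one flow-in slot at J1)
β1 stroke at J3  (0-jn J2 has e-setter on 0)
β4 stroke at I1  (J2 effort already set via bond 0)
β5 stroke at J3  (common-f at J3 fixed by 2)

2  (C1, I1 all integral)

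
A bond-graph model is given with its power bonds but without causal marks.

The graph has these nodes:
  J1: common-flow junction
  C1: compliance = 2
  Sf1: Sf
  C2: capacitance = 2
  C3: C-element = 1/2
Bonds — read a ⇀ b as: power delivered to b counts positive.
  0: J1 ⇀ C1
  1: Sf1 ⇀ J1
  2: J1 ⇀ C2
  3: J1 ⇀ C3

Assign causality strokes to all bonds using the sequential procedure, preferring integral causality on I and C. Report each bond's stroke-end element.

β1 |Sf1  (Sf1: flow source, stroke at near end)
β0 |J1  (common-f at J1 fixed by 1)
β2 |J1  (1-jn J1 has f-setter on 1)
β3 |J1  (J1: bond 1 brought flow, rest push out)

#0 stroke at J1
#1 stroke at Sf1
#2 stroke at J1
#3 stroke at J1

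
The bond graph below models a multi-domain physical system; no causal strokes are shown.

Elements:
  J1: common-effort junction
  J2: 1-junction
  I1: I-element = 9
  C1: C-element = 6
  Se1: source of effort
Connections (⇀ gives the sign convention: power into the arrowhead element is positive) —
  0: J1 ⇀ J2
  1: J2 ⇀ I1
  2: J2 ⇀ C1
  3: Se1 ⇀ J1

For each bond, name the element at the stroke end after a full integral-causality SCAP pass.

bond 0 stroke at J2
bond 1 stroke at I1
bond 2 stroke at J2
bond 3 stroke at J1

b3 |J1  (Se1 (Se) sets effort on bond)
b0 |J2  (J1: bond 3 brought effort, rest push out)
b1 |I1  (I1 integral (f out))
b2 |J2  (J2 flow already set via bond 1)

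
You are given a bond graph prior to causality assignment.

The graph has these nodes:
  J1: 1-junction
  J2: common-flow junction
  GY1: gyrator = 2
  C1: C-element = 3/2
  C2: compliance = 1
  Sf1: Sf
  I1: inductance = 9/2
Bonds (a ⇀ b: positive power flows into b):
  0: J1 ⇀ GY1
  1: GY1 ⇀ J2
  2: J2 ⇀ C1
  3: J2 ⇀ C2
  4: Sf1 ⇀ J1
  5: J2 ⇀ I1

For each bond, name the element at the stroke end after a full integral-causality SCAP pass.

bond 4 →Sf1  (Sf1: flow source, stroke at near end)
bond 0 →J1  (common-f at J1 fixed by 4)
bond 1 →J2  (through GY1, causality inverts; strokes same side of GY1)
bond 2 →J2  (C1 integral (e out))
bond 3 →J2  (C2 outputs effort q/C2)
bond 5 →I1  (J2: last free bond brings flow in)

bond 0 stroke→J1
bond 1 stroke→J2
bond 2 stroke→J2
bond 3 stroke→J2
bond 4 stroke→Sf1
bond 5 stroke→I1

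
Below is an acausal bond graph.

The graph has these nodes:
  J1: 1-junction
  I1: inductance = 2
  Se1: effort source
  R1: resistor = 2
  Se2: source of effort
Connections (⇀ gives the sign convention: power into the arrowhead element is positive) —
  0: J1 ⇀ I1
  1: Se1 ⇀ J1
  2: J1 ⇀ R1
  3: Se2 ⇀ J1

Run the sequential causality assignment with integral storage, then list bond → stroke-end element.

bond 1 |J1  (Se1: effort source, stroke at far end)
bond 3 |J1  (source Se2 imposes e)
bond 0 |I1  (I1 outputs flow p/I1)
bond 2 |J1  (common-f at J1 fixed by 0)

#0 stroke→I1
#1 stroke→J1
#2 stroke→J1
#3 stroke→J1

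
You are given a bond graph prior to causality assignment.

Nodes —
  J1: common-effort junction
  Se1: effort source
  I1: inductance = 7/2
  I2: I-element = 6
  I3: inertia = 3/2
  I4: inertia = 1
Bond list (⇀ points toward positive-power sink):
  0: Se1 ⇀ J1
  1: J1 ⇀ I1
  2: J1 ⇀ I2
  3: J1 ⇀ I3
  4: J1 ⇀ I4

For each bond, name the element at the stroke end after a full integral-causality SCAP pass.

#0 stroke at J1
#1 stroke at I1
#2 stroke at I2
#3 stroke at I3
#4 stroke at I4

β0 stroke→J1  (Se1: effort source, stroke at far end)
β1 stroke→I1  (common-e at J1 fixed by 0)
β2 stroke→I2  (0-jn J1 has e-setter on 0)
β3 stroke→I3  (common-e at J1 fixed by 0)
β4 stroke→I4  (common-e at J1 fixed by 0)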